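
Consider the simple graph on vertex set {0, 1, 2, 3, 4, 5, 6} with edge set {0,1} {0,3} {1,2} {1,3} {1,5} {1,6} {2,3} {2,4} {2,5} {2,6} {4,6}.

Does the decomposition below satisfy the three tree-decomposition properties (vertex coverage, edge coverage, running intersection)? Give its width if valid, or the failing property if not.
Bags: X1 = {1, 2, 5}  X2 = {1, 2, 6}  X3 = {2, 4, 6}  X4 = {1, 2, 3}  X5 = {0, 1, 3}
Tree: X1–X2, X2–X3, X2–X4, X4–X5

Yes; width 2.

Vertex coverage: the bags together contain {0, 1, 2, 3, 4, 5, 6}, the full vertex set. Edge coverage: each edge of G has both endpoints in at least one bag. Running intersection: for every vertex, the bags containing it form a connected subtree. All three properties hold, so this is a valid tree decomposition of width max|bag| − 1 = 2, and hence tw(G) ≤ 2.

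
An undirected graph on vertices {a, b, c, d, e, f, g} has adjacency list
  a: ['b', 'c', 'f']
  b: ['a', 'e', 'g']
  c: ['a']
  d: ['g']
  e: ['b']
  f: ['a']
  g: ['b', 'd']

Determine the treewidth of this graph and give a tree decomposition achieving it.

Treewidth 1.
Bags: B1 = {a, b}  B2 = {b, g}  B3 = {a, c}  B4 = {b, e}  B5 = {d, g}  B6 = {a, f}
Tree: B1–B2, B1–B3, B2–B4, B2–B5, B1–B6

Every bag has size at most 2, so the width is 2 − 1 = 1 and tw(G) ≤ 1. G has an edge, so its treewidth is at least 1. Hence tw(G) = 1 exactly.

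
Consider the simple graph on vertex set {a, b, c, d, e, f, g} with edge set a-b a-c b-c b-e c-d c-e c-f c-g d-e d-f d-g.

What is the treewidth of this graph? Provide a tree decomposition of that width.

The largest bag has 3 vertices, giving width 2; this decomposition certifies tw(G) ≤ 2. For the lower bound, the 3 vertices {c, d, g} are pairwise adjacent, and any tree decomposition puts a clique entirely inside one bag — forcing width ≥ 2. The upper and lower bounds meet at 2, so that is the treewidth.

Treewidth 2.
Bags: B1 = {c, d, f}  B2 = {c, d, g}  B3 = {c, d, e}  B4 = {b, c, e}  B5 = {a, b, c}
Tree: B1–B2, B2–B3, B3–B4, B4–B5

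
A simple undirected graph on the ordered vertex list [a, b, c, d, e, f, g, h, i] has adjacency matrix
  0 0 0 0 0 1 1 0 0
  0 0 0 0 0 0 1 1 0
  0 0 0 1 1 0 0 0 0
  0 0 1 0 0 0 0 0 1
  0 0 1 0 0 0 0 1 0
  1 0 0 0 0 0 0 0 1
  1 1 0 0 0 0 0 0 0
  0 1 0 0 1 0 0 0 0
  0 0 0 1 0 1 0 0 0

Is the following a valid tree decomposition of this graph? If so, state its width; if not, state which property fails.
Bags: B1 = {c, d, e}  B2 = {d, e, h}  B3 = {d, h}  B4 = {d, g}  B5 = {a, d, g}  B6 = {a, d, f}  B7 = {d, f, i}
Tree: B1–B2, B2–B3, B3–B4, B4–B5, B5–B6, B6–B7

No — vertex b appears in no bag.

A tree decomposition must satisfy three properties: every vertex lies in some bag; for every edge, both endpoints lie together in some bag; and for every vertex, the bags containing it form a connected subtree. Here vertex b appears in no bag, so the decomposition is invalid.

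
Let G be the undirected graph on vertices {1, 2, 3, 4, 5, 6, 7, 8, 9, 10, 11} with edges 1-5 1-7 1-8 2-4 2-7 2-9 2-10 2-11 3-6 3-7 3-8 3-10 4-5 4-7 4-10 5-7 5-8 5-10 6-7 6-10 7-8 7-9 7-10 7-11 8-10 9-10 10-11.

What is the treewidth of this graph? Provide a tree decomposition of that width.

Every bag has size at most 4, so the width is 4 − 1 = 3 and tw(G) ≤ 3. On the other hand G contains the 4-clique {1, 5, 7, 8}. A clique must lie in a single bag of any decomposition, so no decomposition can have width below 3. The upper and lower bounds meet at 3, so that is the treewidth.

Treewidth 3.
Bags: B1 = {3, 7, 8, 10}  B2 = {5, 7, 8, 10}  B3 = {1, 5, 7, 8}  B4 = {4, 5, 7, 10}  B5 = {2, 4, 7, 10}  B6 = {2, 7, 10, 11}  B7 = {2, 7, 9, 10}  B8 = {3, 6, 7, 10}
Tree: B1–B2, B2–B3, B2–B4, B4–B5, B5–B6, B5–B7, B1–B8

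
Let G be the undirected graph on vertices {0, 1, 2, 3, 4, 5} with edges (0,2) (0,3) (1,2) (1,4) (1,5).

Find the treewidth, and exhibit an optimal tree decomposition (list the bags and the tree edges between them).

Every bag has size at most 2, so the width is 2 − 1 = 1 and tw(G) ≤ 1. Any graph with an edge has treewidth ≥ 1, and G has the edge 0–2. Combining the bounds, tw(G) = 1.

Treewidth 1.
One such decomposition:
Bags: B1 = {0, 2}  B2 = {1, 2}  B3 = {1, 4}  B4 = {1, 5}  B5 = {0, 3}
Tree: B1–B2, B2–B3, B3–B4, B1–B5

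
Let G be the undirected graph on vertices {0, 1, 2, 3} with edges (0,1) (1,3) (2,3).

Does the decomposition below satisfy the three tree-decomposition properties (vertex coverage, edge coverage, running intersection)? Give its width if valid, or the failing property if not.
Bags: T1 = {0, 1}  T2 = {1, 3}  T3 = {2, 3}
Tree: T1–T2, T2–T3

Every vertex of G appears in some bag (union = {0, 1, 2, 3}); every edge is covered by a bag; and for each vertex v the set of bags containing v is connected in the bag tree. The decomposition is therefore valid. The largest bag has 2 vertices, so the width is 1.

Yes; width 1.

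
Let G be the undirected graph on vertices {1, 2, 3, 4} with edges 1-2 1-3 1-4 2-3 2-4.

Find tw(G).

2

A width-2 tree decomposition is:
Bags: B1 = {1, 2, 4}  B2 = {1, 2, 3}
Tree: B1–B2
Each bag holds 3 vertices, so the decomposition has width 2, which upper-bounds the treewidth. For the lower bound, the 3 vertices {1, 2, 3} are pairwise adjacent, and any tree decomposition puts a clique entirely inside one bag — forcing width ≥ 2. The upper and lower bounds meet at 2, so that is the treewidth.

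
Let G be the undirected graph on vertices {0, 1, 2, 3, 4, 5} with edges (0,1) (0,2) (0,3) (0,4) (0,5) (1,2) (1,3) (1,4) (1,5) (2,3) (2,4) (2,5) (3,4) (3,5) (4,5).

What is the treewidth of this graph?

5

A width-5 tree decomposition is:
Bags: B1 = {0, 1, 2, 3, 4, 5}
Tree: (single bag)
With just one bag of size 6, the width is 6 − 1 = 5, so tw(G) ≤ 5. On the other hand G contains the 6-clique {0, 1, 2, 3, 4, 5}. A clique must lie in a single bag of any decomposition, so no decomposition can have width below 5. Therefore the treewidth is 5.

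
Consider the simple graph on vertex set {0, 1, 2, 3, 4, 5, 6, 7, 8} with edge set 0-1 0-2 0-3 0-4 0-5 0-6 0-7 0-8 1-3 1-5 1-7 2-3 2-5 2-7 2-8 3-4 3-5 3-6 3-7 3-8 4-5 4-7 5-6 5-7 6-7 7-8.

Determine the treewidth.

A width-4 tree decomposition is:
Bags: B1 = {0, 2, 3, 5, 7}  B2 = {0, 2, 3, 7, 8}  B3 = {0, 3, 4, 5, 7}  B4 = {0, 1, 3, 5, 7}  B5 = {0, 3, 5, 6, 7}
Tree: B1–B2, B1–B3, B1–B4, B3–B5
Every bag has size at most 5, so the width is 5 − 1 = 4 and tw(G) ≤ 4. For the lower bound, the 5 vertices {0, 2, 3, 7, 8} are pairwise adjacent, and any tree decomposition puts a clique entirely inside one bag — forcing width ≥ 4. The upper and lower bounds meet at 4, so that is the treewidth.

4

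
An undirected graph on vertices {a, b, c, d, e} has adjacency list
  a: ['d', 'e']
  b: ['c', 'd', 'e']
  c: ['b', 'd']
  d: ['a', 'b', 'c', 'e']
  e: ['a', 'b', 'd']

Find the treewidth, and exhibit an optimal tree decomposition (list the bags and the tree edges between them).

Treewidth 2.
One such decomposition:
Bags: B1 = {b, d, e}  B2 = {b, c, d}  B3 = {a, d, e}
Tree: B1–B2, B1–B3

The largest bag has 3 vertices, giving width 2; this decomposition certifies tw(G) ≤ 2. For the lower bound, the 3 vertices {a, d, e} are pairwise adjacent, and any tree decomposition puts a clique entirely inside one bag — forcing width ≥ 2. Combining the bounds, tw(G) = 2.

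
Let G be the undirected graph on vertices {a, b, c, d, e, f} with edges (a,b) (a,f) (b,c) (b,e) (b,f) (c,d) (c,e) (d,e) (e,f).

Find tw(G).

2

A width-2 tree decomposition is:
Bags: B1 = {b, c, e}  B2 = {b, e, f}  B3 = {c, d, e}  B4 = {a, b, f}
Tree: B1–B2, B1–B3, B2–B4
Each bag holds 3 vertices, so the decomposition has width 2, which upper-bounds the treewidth. Conversely, {c, d, e} is a clique of size 3, and the vertices of any clique must share a bag in every tree decomposition; so some bag has ≥ 3 vertices and tw(G) ≥ 2. Hence tw(G) = 2 exactly.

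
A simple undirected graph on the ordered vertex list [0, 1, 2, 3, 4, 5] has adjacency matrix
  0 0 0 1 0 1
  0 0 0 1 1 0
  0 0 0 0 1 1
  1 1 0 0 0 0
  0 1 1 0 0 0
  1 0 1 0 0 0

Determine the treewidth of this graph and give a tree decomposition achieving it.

Treewidth 2.
One such decomposition:
Bags: B1 = {1, 3, 4}  B2 = {0, 3, 4}  B3 = {0, 4, 5}  B4 = {2, 4, 5}
Tree: B1–B2, B2–B3, B3–B4

Each bag holds 3 vertices, so the decomposition has width 2, which upper-bounds the treewidth. For the lower bound, G contains the cycle 4–1–3–0–5–2–4, so G is not a forest; only forests have treewidth ≤ 1, hence tw(G) ≥ 2. Therefore the treewidth is 2.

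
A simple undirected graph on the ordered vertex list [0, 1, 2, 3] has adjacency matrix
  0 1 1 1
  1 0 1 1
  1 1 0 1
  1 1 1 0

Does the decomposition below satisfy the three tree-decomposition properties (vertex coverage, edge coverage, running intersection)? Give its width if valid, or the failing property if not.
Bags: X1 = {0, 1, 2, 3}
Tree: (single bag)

Yes; width 3.

Checking the three conditions: (i) the bags cover all of {0, 1, 2, 3}; (ii) for each edge, some bag contains both endpoints; (iii) the bags containing any fixed vertex form a subtree. All hold, so the decomposition is valid with width 4 − 1 = 3.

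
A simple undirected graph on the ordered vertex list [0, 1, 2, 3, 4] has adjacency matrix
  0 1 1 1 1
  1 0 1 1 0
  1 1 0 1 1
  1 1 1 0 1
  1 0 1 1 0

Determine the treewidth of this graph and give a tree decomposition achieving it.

The largest bag has 4 vertices, giving width 3; this decomposition certifies tw(G) ≤ 3. Conversely, {0, 1, 2, 3} is a clique of size 4, and the vertices of any clique must share a bag in every tree decomposition; so some bag has ≥ 4 vertices and tw(G) ≥ 3. Therefore the treewidth is 3.

Treewidth 3.
Bags: B1 = {0, 1, 2, 3}  B2 = {0, 2, 3, 4}
Tree: B1–B2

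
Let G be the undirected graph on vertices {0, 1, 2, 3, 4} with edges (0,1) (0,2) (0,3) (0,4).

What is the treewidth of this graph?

A width-1 tree decomposition is:
Bags: B1 = {0, 4}  B2 = {0, 1}  B3 = {0, 3}  B4 = {0, 2}
Tree: B1–B2, B2–B3, B1–B4
Each bag holds 2 vertices, so the decomposition has width 1, which upper-bounds the treewidth. Any graph with an edge has treewidth ≥ 1, and G has the edge 0–4. Hence tw(G) = 1 exactly.

1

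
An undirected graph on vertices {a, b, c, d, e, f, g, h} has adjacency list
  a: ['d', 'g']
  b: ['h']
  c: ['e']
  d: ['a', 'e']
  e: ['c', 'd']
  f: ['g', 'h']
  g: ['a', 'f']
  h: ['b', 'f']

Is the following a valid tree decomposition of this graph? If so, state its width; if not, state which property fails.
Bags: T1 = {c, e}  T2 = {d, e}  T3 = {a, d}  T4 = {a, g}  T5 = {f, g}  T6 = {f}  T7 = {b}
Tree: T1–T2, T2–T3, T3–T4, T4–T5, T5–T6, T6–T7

No — vertex h appears in no bag.

A tree decomposition must satisfy three properties: every vertex lies in some bag; for every edge, both endpoints lie together in some bag; and for every vertex, the bags containing it form a connected subtree. Here vertex h appears in no bag, so the decomposition is invalid.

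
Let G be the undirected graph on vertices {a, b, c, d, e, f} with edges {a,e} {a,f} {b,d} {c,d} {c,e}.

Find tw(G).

A width-1 tree decomposition is:
Bags: B1 = {a, f}  B2 = {a, e}  B3 = {c, e}  B4 = {c, d}  B5 = {b, d}
Tree: B1–B2, B2–B3, B3–B4, B4–B5
Each bag holds 2 vertices, so the decomposition has width 1, which upper-bounds the treewidth. Since G has at least one edge (e.g. f–a), it is not an edgeless graph, so tw(G) ≥ 1. Combining the bounds, tw(G) = 1.

1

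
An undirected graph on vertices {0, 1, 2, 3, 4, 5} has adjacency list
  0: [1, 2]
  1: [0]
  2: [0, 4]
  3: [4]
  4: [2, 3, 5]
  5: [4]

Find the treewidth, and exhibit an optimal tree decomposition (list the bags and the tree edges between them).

Treewidth 1.
Bags: B1 = {2, 4}  B2 = {3, 4}  B3 = {0, 2}  B4 = {0, 1}  B5 = {4, 5}
Tree: B1–B2, B1–B3, B3–B4, B2–B5

Every bag has size at most 2, so the width is 2 − 1 = 1 and tw(G) ≤ 1. G has an edge, so its treewidth is at least 1. Combining the bounds, tw(G) = 1.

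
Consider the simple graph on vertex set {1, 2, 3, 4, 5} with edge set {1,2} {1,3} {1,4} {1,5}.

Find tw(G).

1

A width-1 tree decomposition is:
Bags: B1 = {1, 2}  B2 = {1, 4}  B3 = {1, 5}  B4 = {1, 3}
Tree: B1–B2, B2–B3, B1–B4
Every bag has size at most 2, so the width is 2 − 1 = 1 and tw(G) ≤ 1. Since G has at least one edge (e.g. 1–2), it is not an edgeless graph, so tw(G) ≥ 1. Combining the bounds, tw(G) = 1.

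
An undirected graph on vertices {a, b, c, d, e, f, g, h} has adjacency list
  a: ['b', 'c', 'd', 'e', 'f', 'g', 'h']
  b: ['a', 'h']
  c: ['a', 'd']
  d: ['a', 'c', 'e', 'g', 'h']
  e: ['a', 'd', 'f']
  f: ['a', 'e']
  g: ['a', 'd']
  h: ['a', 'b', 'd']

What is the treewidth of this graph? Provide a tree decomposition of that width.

Treewidth 2.
One such decomposition:
Bags: B1 = {a, e, f}  B2 = {a, d, e}  B3 = {a, d, g}  B4 = {a, d, h}  B5 = {a, c, d}  B6 = {a, b, h}
Tree: B1–B2, B2–B3, B3–B4, B4–B5, B4–B6

Every bag has size at most 3, so the width is 3 − 1 = 2 and tw(G) ≤ 2. For the lower bound, the 3 vertices {a, d, g} are pairwise adjacent, and any tree decomposition puts a clique entirely inside one bag — forcing width ≥ 2. Hence tw(G) = 2 exactly.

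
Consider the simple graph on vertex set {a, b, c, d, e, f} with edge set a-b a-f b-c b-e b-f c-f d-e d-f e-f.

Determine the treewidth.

2

A width-2 tree decomposition is:
Bags: B1 = {d, e, f}  B2 = {b, e, f}  B3 = {a, b, f}  B4 = {b, c, f}
Tree: B1–B2, B2–B3, B3–B4
The largest bag has 3 vertices, giving width 2; this decomposition certifies tw(G) ≤ 2. For the lower bound, the 3 vertices {d, e, f} are pairwise adjacent, and any tree decomposition puts a clique entirely inside one bag — forcing width ≥ 2. Hence tw(G) = 2 exactly.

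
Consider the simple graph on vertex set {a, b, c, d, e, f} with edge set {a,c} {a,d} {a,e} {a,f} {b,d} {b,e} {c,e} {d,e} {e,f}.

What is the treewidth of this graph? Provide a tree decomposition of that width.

Treewidth 2.
Bags: B1 = {b, d, e}  B2 = {a, d, e}  B3 = {a, c, e}  B4 = {a, e, f}
Tree: B1–B2, B2–B3, B2–B4

Each bag holds 3 vertices, so the decomposition has width 2, which upper-bounds the treewidth. Conversely, {a, d, e} is a clique of size 3, and the vertices of any clique must share a bag in every tree decomposition; so some bag has ≥ 3 vertices and tw(G) ≥ 2. Therefore the treewidth is 2.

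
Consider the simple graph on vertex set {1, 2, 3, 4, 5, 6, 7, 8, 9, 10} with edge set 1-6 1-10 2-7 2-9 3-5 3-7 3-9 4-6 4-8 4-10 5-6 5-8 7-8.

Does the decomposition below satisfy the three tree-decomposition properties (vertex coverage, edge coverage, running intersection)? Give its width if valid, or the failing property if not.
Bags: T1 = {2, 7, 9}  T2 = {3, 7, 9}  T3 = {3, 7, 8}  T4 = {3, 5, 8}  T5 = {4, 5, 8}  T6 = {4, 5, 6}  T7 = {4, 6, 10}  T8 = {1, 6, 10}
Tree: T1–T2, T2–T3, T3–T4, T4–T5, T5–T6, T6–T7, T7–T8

Every vertex of G appears in some bag (union = {1, 2, 3, 4, 5, 6, 7, 8, 9, 10}); every edge is covered by a bag; and for each vertex v the set of bags containing v is connected in the bag tree. The decomposition is therefore valid. The largest bag has 3 vertices, so the width is 2.

Yes; width 2.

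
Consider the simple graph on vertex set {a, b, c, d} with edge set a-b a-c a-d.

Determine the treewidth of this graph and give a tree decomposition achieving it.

Every bag has size at most 2, so the width is 2 − 1 = 1 and tw(G) ≤ 1. Any graph with an edge has treewidth ≥ 1, and G has the edge a–d. Combining the bounds, tw(G) = 1.

Treewidth 1.
One such decomposition:
Bags: B1 = {a, d}  B2 = {a, c}  B3 = {a, b}
Tree: B1–B2, B1–B3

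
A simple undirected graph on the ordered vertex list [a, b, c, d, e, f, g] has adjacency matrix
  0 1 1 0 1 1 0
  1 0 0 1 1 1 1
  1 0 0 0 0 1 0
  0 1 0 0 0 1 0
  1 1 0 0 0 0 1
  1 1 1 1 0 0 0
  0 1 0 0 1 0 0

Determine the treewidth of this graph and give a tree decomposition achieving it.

Each bag holds 3 vertices, so the decomposition has width 2, which upper-bounds the treewidth. On the other hand G contains the 3-clique {a, c, f}. A clique must lie in a single bag of any decomposition, so no decomposition can have width below 2. The upper and lower bounds meet at 2, so that is the treewidth.

Treewidth 2.
One such decomposition:
Bags: B1 = {a, b, f}  B2 = {a, b, e}  B3 = {a, c, f}  B4 = {b, e, g}  B5 = {b, d, f}
Tree: B1–B2, B1–B3, B2–B4, B1–B5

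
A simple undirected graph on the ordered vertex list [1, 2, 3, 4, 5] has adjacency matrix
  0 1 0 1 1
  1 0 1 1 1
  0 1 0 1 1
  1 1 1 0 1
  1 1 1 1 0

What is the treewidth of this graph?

A width-3 tree decomposition is:
Bags: B1 = {1, 2, 4, 5}  B2 = {2, 3, 4, 5}
Tree: B1–B2
The largest bag has 4 vertices, giving width 3; this decomposition certifies tw(G) ≤ 3. For the lower bound, the 4 vertices {1, 2, 4, 5} are pairwise adjacent, and any tree decomposition puts a clique entirely inside one bag — forcing width ≥ 3. Hence tw(G) = 3 exactly.

3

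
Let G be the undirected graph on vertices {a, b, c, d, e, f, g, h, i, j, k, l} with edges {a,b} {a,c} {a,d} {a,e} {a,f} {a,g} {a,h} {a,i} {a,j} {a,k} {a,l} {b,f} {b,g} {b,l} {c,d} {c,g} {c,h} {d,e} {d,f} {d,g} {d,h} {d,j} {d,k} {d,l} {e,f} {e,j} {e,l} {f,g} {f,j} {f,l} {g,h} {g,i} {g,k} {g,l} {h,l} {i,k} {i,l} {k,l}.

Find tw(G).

4

A width-4 tree decomposition is:
Bags: B1 = {a, d, g, k, l}  B2 = {a, g, i, k, l}  B3 = {a, d, f, g, l}  B4 = {a, b, f, g, l}  B5 = {a, d, e, f, l}  B6 = {a, d, g, h, l}  B7 = {a, d, e, f, j}  B8 = {a, c, d, g, h}
Tree: B1–B2, B1–B3, B3–B4, B3–B5, B3–B6, B5–B7, B6–B8
Each bag holds 5 vertices, so the decomposition has width 4, which upper-bounds the treewidth. Conversely, {a, c, d, g, h} is a clique of size 5, and the vertices of any clique must share a bag in every tree decomposition; so some bag has ≥ 5 vertices and tw(G) ≥ 4. Combining the bounds, tw(G) = 4.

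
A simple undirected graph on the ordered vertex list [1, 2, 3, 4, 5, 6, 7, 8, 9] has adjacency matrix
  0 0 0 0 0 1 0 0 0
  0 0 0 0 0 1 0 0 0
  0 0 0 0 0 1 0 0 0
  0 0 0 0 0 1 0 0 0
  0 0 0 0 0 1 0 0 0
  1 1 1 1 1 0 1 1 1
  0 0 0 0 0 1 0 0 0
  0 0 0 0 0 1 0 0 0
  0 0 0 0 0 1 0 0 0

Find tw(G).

1

A width-1 tree decomposition is:
Bags: B1 = {3, 6}  B2 = {5, 6}  B3 = {2, 6}  B4 = {6, 7}  B5 = {1, 6}  B6 = {4, 6}  B7 = {6, 9}  B8 = {6, 8}
Tree: B1–B2, B2–B3, B1–B4, B4–B5, B2–B6, B1–B7, B4–B8
The largest bag has 2 vertices, giving width 1; this decomposition certifies tw(G) ≤ 1. G has an edge, so its treewidth is at least 1. The upper and lower bounds meet at 1, so that is the treewidth.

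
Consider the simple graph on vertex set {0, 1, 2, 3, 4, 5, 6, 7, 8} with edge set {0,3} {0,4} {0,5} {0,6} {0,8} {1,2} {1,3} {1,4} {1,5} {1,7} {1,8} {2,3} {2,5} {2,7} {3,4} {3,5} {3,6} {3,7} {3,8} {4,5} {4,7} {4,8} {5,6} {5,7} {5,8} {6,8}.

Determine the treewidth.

4

A width-4 tree decomposition is:
Bags: B1 = {1, 3, 4, 5, 8}  B2 = {1, 3, 4, 5, 7}  B3 = {0, 3, 4, 5, 8}  B4 = {1, 2, 3, 5, 7}  B5 = {0, 3, 5, 6, 8}
Tree: B1–B2, B1–B3, B2–B4, B3–B5
The largest bag has 5 vertices, giving width 4; this decomposition certifies tw(G) ≤ 4. On the other hand G contains the 5-clique {0, 3, 4, 5, 8}. A clique must lie in a single bag of any decomposition, so no decomposition can have width below 4. Therefore the treewidth is 4.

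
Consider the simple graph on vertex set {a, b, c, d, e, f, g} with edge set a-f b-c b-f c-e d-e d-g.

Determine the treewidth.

A width-1 tree decomposition is:
Bags: B1 = {d, g}  B2 = {d, e}  B3 = {c, e}  B4 = {b, c}  B5 = {b, f}  B6 = {a, f}
Tree: B1–B2, B2–B3, B3–B4, B4–B5, B5–B6
Every bag has size at most 2, so the width is 2 − 1 = 1 and tw(G) ≤ 1. G has an edge, so its treewidth is at least 1. The upper and lower bounds meet at 1, so that is the treewidth.

1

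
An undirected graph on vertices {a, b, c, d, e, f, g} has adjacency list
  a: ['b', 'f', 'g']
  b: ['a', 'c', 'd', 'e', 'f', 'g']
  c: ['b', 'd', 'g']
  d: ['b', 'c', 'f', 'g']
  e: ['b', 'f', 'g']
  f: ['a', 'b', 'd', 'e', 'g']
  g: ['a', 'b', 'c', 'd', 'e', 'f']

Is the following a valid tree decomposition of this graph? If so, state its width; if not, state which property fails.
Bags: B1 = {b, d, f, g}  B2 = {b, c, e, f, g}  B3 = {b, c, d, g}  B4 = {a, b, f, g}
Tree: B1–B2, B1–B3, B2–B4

A tree decomposition must satisfy three properties: every vertex lies in some bag; for every edge, both endpoints lie together in some bag; and for every vertex, the bags containing it form a connected subtree. Here bags containing vertex c are not connected in the tree, so the decomposition is invalid.

No — bags containing vertex c are not connected in the tree.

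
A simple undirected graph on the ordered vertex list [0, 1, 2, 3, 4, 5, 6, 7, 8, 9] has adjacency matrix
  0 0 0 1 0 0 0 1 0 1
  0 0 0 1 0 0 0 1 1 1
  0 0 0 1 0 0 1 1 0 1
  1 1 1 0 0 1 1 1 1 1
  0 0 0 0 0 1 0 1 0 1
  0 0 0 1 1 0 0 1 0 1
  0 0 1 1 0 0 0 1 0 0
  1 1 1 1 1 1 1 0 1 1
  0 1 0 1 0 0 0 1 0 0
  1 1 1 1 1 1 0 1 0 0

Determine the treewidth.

A width-3 tree decomposition is:
Bags: B1 = {3, 5, 7, 9}  B2 = {1, 3, 7, 9}  B3 = {2, 3, 7, 9}  B4 = {2, 3, 6, 7}  B5 = {0, 3, 7, 9}  B6 = {1, 3, 7, 8}  B7 = {4, 5, 7, 9}
Tree: B1–B2, B2–B3, B3–B4, B2–B5, B2–B6, B1–B7
Each bag holds 4 vertices, so the decomposition has width 3, which upper-bounds the treewidth. On the other hand G contains the 4-clique {1, 3, 7, 8}. A clique must lie in a single bag of any decomposition, so no decomposition can have width below 3. Therefore the treewidth is 3.

3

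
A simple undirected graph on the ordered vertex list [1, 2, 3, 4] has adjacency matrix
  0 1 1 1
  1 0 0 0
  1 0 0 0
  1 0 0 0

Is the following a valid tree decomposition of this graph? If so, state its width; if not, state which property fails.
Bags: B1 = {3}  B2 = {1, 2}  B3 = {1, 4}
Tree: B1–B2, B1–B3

No — edge (1,3) lies in no bag.

A tree decomposition must satisfy three properties: every vertex lies in some bag; for every edge, both endpoints lie together in some bag; and for every vertex, the bags containing it form a connected subtree. Here edge (1,3) lies in no bag, so the decomposition is invalid.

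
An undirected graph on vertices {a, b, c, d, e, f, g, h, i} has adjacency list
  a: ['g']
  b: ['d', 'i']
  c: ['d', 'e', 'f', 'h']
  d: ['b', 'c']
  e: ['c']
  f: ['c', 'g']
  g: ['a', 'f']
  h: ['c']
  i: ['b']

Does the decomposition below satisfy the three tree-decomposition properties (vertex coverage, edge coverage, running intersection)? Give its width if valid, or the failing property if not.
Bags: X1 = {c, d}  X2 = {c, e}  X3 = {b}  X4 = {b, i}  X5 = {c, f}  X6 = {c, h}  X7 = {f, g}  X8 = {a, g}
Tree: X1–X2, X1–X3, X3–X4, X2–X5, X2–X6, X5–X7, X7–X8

No — edge (d,b) lies in no bag.

A tree decomposition must satisfy three properties: every vertex lies in some bag; for every edge, both endpoints lie together in some bag; and for every vertex, the bags containing it form a connected subtree. Here edge (d,b) lies in no bag, so the decomposition is invalid.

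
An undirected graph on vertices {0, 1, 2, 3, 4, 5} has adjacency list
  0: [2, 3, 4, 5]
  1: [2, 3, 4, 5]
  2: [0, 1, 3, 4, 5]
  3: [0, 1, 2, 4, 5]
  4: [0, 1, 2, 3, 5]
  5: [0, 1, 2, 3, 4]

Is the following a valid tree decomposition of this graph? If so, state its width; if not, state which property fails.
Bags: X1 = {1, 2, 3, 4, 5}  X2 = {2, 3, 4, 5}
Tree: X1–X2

No — vertex 0 appears in no bag.

A tree decomposition must satisfy three properties: every vertex lies in some bag; for every edge, both endpoints lie together in some bag; and for every vertex, the bags containing it form a connected subtree. Here vertex 0 appears in no bag, so the decomposition is invalid.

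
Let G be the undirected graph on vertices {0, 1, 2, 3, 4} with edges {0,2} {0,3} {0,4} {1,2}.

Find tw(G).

A width-1 tree decomposition is:
Bags: B1 = {0, 2}  B2 = {0, 3}  B3 = {0, 4}  B4 = {1, 2}
Tree: B1–B2, B2–B3, B1–B4
Every bag has size at most 2, so the width is 2 − 1 = 1 and tw(G) ≤ 1. Since G has at least one edge (e.g. 0–2), it is not an edgeless graph, so tw(G) ≥ 1. Combining the bounds, tw(G) = 1.

1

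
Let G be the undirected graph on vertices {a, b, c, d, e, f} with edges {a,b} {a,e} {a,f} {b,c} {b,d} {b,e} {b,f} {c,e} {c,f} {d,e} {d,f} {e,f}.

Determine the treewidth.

A width-3 tree decomposition is:
Bags: B1 = {b, d, e, f}  B2 = {b, c, e, f}  B3 = {a, b, e, f}
Tree: B1–B2, B1–B3
Each bag holds 4 vertices, so the decomposition has width 3, which upper-bounds the treewidth. For the lower bound, the 4 vertices {b, d, e, f} are pairwise adjacent, and any tree decomposition puts a clique entirely inside one bag — forcing width ≥ 3. The upper and lower bounds meet at 3, so that is the treewidth.

3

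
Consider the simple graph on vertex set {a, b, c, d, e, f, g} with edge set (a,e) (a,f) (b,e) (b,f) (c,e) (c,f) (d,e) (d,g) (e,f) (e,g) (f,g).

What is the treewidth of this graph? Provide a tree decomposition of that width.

Treewidth 2.
One such decomposition:
Bags: B1 = {e, f, g}  B2 = {b, e, f}  B3 = {c, e, f}  B4 = {a, e, f}  B5 = {d, e, g}
Tree: B1–B2, B2–B3, B1–B4, B1–B5

Each bag holds 3 vertices, so the decomposition has width 2, which upper-bounds the treewidth. On the other hand G contains the 3-clique {d, e, g}. A clique must lie in a single bag of any decomposition, so no decomposition can have width below 2. Hence tw(G) = 2 exactly.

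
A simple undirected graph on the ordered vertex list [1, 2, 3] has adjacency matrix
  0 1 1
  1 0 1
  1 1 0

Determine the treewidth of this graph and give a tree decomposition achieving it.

With just one bag of size 3, the width is 3 − 1 = 2, so tw(G) ≤ 2. Conversely, {1, 2, 3} is a clique of size 3, and the vertices of any clique must share a bag in every tree decomposition; so some bag has ≥ 3 vertices and tw(G) ≥ 2. Therefore the treewidth is 2.

Treewidth 2.
One such decomposition:
Bags: B1 = {1, 2, 3}
Tree: (single bag)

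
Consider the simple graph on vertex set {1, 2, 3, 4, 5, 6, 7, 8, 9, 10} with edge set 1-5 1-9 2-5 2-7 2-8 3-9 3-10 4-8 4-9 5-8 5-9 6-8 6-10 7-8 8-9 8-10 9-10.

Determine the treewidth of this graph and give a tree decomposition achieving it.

Treewidth 2.
One such decomposition:
Bags: B1 = {5, 8, 9}  B2 = {1, 5, 9}  B3 = {2, 5, 8}  B4 = {8, 9, 10}  B5 = {6, 8, 10}  B6 = {3, 9, 10}  B7 = {2, 7, 8}  B8 = {4, 8, 9}
Tree: B1–B2, B1–B3, B1–B4, B4–B5, B4–B6, B3–B7, B1–B8

Every bag has size at most 3, so the width is 3 − 1 = 2 and tw(G) ≤ 2. On the other hand G contains the 3-clique {8, 9, 10}. A clique must lie in a single bag of any decomposition, so no decomposition can have width below 2. The upper and lower bounds meet at 2, so that is the treewidth.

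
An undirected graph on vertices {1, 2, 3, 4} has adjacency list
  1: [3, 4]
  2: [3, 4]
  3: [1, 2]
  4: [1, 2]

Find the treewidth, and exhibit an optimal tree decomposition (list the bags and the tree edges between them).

Treewidth 2.
One optimal decomposition is:
Bags: B1 = {1, 2, 3}  B2 = {1, 2, 4}
Tree: B1–B2

Each bag holds 3 vertices, so the decomposition has width 2, which upper-bounds the treewidth. The edges 1–3–2–4–1 form a cycle, so G is not a tree and its treewidth is at least 2. The upper and lower bounds meet at 2, so that is the treewidth.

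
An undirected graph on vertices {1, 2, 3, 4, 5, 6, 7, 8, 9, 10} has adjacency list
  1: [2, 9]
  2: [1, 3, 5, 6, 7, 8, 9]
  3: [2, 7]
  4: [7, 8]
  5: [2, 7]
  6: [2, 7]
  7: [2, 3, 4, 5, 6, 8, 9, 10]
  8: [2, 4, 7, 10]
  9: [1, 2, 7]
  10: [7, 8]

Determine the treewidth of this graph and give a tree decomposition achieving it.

The largest bag has 3 vertices, giving width 2; this decomposition certifies tw(G) ≤ 2. On the other hand G contains the 3-clique {1, 2, 9}. A clique must lie in a single bag of any decomposition, so no decomposition can have width below 2. The upper and lower bounds meet at 2, so that is the treewidth.

Treewidth 2.
One such decomposition:
Bags: B1 = {2, 3, 7}  B2 = {2, 7, 8}  B3 = {7, 8, 10}  B4 = {2, 6, 7}  B5 = {2, 5, 7}  B6 = {4, 7, 8}  B7 = {2, 7, 9}  B8 = {1, 2, 9}
Tree: B1–B2, B2–B3, B1–B4, B2–B5, B2–B6, B5–B7, B7–B8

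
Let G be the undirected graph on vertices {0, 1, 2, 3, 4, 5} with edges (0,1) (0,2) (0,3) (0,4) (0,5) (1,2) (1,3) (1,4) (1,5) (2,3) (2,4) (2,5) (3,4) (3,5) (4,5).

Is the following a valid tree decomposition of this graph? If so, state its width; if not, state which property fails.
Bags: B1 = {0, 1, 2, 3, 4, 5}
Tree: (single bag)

Yes; width 5.

Every vertex of G appears in some bag (union = {0, 1, 2, 3, 4, 5}); every edge is covered by a bag; and for each vertex v the set of bags containing v is connected in the bag tree. The decomposition is therefore valid. The largest bag has 6 vertices, so the width is 5.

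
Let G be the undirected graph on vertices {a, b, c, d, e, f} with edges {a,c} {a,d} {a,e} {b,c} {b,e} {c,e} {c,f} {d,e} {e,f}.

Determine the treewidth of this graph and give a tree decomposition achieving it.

Each bag holds 3 vertices, so the decomposition has width 2, which upper-bounds the treewidth. On the other hand G contains the 3-clique {a, d, e}. A clique must lie in a single bag of any decomposition, so no decomposition can have width below 2. Therefore the treewidth is 2.

Treewidth 2.
One such decomposition:
Bags: B1 = {a, d, e}  B2 = {a, c, e}  B3 = {b, c, e}  B4 = {c, e, f}
Tree: B1–B2, B2–B3, B2–B4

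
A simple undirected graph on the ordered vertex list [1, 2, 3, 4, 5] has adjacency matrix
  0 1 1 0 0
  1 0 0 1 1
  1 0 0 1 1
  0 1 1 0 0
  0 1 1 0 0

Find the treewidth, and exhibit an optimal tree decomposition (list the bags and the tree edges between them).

Each bag holds 3 vertices, so the decomposition has width 2, which upper-bounds the treewidth. For the lower bound, G contains the cycle 2–5–3–1–2, so G is not a forest; only forests have treewidth ≤ 1, hence tw(G) ≥ 2. Hence tw(G) = 2 exactly.

Treewidth 2.
One such decomposition:
Bags: B1 = {2, 3, 5}  B2 = {1, 2, 3}  B3 = {2, 3, 4}
Tree: B1–B2, B2–B3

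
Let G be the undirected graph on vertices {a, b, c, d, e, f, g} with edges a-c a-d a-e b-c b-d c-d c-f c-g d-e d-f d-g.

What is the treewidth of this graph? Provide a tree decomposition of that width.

Treewidth 2.
Bags: B1 = {a, c, d}  B2 = {a, d, e}  B3 = {c, d, f}  B4 = {b, c, d}  B5 = {c, d, g}
Tree: B1–B2, B1–B3, B1–B4, B4–B5

Every bag has size at most 3, so the width is 3 − 1 = 2 and tw(G) ≤ 2. For the lower bound, the 3 vertices {a, d, e} are pairwise adjacent, and any tree decomposition puts a clique entirely inside one bag — forcing width ≥ 2. The upper and lower bounds meet at 2, so that is the treewidth.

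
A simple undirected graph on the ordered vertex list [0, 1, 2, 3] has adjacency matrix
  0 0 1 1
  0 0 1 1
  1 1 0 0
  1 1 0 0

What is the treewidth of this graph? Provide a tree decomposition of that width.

Treewidth 2.
Bags: B1 = {0, 1, 2}  B2 = {0, 1, 3}
Tree: B1–B2

The largest bag has 3 vertices, giving width 2; this decomposition certifies tw(G) ≤ 2. The edges 0–2–1–3–0 form a cycle, so G is not a tree and its treewidth is at least 2. Therefore the treewidth is 2.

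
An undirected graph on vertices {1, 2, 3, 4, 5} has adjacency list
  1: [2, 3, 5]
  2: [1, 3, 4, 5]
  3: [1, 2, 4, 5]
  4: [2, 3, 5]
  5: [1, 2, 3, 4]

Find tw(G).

A width-3 tree decomposition is:
Bags: B1 = {1, 2, 3, 5}  B2 = {2, 3, 4, 5}
Tree: B1–B2
The largest bag has 4 vertices, giving width 3; this decomposition certifies tw(G) ≤ 3. For the lower bound, the 4 vertices {1, 2, 3, 5} are pairwise adjacent, and any tree decomposition puts a clique entirely inside one bag — forcing width ≥ 3. Hence tw(G) = 3 exactly.

3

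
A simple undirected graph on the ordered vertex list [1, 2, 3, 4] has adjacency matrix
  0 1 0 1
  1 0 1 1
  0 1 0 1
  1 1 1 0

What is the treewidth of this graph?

2

A width-2 tree decomposition is:
Bags: B1 = {2, 3, 4}  B2 = {1, 2, 4}
Tree: B1–B2
Every bag has size at most 3, so the width is 3 − 1 = 2 and tw(G) ≤ 2. For the lower bound, the 3 vertices {1, 2, 4} are pairwise adjacent, and any tree decomposition puts a clique entirely inside one bag — forcing width ≥ 2. Hence tw(G) = 2 exactly.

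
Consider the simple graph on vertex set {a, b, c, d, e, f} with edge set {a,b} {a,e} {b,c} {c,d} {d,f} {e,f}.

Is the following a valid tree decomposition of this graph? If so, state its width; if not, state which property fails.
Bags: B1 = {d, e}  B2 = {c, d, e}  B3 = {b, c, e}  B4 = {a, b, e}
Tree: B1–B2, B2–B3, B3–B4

No — vertex f appears in no bag.

A tree decomposition must satisfy three properties: every vertex lies in some bag; for every edge, both endpoints lie together in some bag; and for every vertex, the bags containing it form a connected subtree. Here vertex f appears in no bag, so the decomposition is invalid.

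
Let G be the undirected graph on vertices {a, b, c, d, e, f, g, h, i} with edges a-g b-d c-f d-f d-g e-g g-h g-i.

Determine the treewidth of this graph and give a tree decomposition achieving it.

Treewidth 1.
One such decomposition:
Bags: B1 = {d, g}  B2 = {b, d}  B3 = {e, g}  B4 = {d, f}  B5 = {c, f}  B6 = {g, i}  B7 = {g, h}  B8 = {a, g}
Tree: B1–B2, B1–B3, B1–B4, B4–B5, B3–B6, B6–B7, B6–B8

Each bag holds 2 vertices, so the decomposition has width 1, which upper-bounds the treewidth. Any graph with an edge has treewidth ≥ 1, and G has the edge g–d. The upper and lower bounds meet at 1, so that is the treewidth.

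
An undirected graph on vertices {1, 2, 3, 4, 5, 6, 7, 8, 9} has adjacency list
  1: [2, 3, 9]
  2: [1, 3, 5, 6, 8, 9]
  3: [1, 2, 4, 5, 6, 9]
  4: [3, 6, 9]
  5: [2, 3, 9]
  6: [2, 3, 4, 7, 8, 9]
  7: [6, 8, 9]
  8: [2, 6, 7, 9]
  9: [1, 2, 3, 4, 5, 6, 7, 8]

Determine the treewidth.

A width-3 tree decomposition is:
Bags: B1 = {2, 6, 8, 9}  B2 = {6, 7, 8, 9}  B3 = {2, 3, 6, 9}  B4 = {2, 3, 5, 9}  B5 = {3, 4, 6, 9}  B6 = {1, 2, 3, 9}
Tree: B1–B2, B1–B3, B3–B4, B3–B5, B4–B6
Each bag holds 4 vertices, so the decomposition has width 3, which upper-bounds the treewidth. Conversely, {2, 6, 8, 9} is a clique of size 4, and the vertices of any clique must share a bag in every tree decomposition; so some bag has ≥ 4 vertices and tw(G) ≥ 3. Combining the bounds, tw(G) = 3.

3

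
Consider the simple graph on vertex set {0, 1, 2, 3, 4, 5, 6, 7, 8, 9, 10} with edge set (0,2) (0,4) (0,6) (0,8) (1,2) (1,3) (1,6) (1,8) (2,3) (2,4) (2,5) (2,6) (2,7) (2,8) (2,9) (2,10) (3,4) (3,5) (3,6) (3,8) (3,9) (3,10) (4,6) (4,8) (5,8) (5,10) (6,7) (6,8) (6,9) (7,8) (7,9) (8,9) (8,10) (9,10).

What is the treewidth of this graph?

4

A width-4 tree decomposition is:
Bags: B1 = {2, 3, 8, 9, 10}  B2 = {2, 3, 6, 8, 9}  B3 = {1, 2, 3, 6, 8}  B4 = {2, 3, 5, 8, 10}  B5 = {2, 3, 4, 6, 8}  B6 = {0, 2, 4, 6, 8}  B7 = {2, 6, 7, 8, 9}
Tree: B1–B2, B2–B3, B1–B4, B3–B5, B5–B6, B2–B7
Each bag holds 5 vertices, so the decomposition has width 4, which upper-bounds the treewidth. Conversely, {0, 2, 4, 6, 8} is a clique of size 5, and the vertices of any clique must share a bag in every tree decomposition; so some bag has ≥ 5 vertices and tw(G) ≥ 4. Therefore the treewidth is 4.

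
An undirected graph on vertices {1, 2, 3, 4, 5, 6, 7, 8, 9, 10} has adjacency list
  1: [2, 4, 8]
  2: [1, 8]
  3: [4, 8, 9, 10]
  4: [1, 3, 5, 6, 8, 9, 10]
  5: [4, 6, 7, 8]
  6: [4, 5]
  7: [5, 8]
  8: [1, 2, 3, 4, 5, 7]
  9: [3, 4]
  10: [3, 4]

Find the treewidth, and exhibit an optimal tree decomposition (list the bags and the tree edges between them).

Treewidth 2.
One such decomposition:
Bags: B1 = {4, 5, 8}  B2 = {3, 4, 8}  B3 = {3, 4, 10}  B4 = {4, 5, 6}  B5 = {1, 4, 8}  B6 = {1, 2, 8}  B7 = {3, 4, 9}  B8 = {5, 7, 8}
Tree: B1–B2, B2–B3, B1–B4, B1–B5, B5–B6, B2–B7, B1–B8

Each bag holds 3 vertices, so the decomposition has width 2, which upper-bounds the treewidth. Conversely, {1, 2, 8} is a clique of size 3, and the vertices of any clique must share a bag in every tree decomposition; so some bag has ≥ 3 vertices and tw(G) ≥ 2. Therefore the treewidth is 2.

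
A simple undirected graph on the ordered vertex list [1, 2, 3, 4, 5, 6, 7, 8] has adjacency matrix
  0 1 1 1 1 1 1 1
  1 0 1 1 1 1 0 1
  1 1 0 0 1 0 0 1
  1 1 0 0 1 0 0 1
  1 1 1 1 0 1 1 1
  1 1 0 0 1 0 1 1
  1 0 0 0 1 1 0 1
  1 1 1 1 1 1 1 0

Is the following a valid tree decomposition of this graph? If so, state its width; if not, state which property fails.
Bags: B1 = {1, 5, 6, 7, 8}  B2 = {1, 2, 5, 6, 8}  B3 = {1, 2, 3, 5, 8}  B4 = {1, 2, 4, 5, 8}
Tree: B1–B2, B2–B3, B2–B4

Yes; width 4.

Every vertex of G appears in some bag (union = {1, 2, 3, 4, 5, 6, 7, 8}); every edge is covered by a bag; and for each vertex v the set of bags containing v is connected in the bag tree. The decomposition is therefore valid. The largest bag has 5 vertices, so the width is 4.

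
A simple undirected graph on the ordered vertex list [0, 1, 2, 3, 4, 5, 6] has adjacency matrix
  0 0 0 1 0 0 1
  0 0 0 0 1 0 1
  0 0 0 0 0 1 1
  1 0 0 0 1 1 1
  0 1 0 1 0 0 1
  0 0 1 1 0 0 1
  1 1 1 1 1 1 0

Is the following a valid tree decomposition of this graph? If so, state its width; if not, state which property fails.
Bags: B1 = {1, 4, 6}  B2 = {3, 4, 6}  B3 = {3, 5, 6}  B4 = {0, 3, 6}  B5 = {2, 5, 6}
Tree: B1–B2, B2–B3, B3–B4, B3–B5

Vertex coverage: the bags together contain {0, 1, 2, 3, 4, 5, 6}, the full vertex set. Edge coverage: each edge of G has both endpoints in at least one bag. Running intersection: for every vertex, the bags containing it form a connected subtree. All three properties hold, so this is a valid tree decomposition of width max|bag| − 1 = 2, and hence tw(G) ≤ 2.

Yes; width 2.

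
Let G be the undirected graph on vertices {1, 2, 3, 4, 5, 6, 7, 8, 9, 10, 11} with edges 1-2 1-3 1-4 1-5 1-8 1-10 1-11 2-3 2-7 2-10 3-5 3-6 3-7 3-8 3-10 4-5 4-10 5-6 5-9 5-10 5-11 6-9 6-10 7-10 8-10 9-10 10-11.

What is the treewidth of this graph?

A width-3 tree decomposition is:
Bags: B1 = {1, 3, 8, 10}  B2 = {1, 3, 5, 10}  B3 = {1, 2, 3, 10}  B4 = {2, 3, 7, 10}  B5 = {1, 4, 5, 10}  B6 = {3, 5, 6, 10}  B7 = {5, 6, 9, 10}  B8 = {1, 5, 10, 11}
Tree: B1–B2, B1–B3, B3–B4, B2–B5, B2–B6, B6–B7, B5–B8
Each bag holds 4 vertices, so the decomposition has width 3, which upper-bounds the treewidth. For the lower bound, the 4 vertices {1, 5, 10, 11} are pairwise adjacent, and any tree decomposition puts a clique entirely inside one bag — forcing width ≥ 3. Therefore the treewidth is 3.

3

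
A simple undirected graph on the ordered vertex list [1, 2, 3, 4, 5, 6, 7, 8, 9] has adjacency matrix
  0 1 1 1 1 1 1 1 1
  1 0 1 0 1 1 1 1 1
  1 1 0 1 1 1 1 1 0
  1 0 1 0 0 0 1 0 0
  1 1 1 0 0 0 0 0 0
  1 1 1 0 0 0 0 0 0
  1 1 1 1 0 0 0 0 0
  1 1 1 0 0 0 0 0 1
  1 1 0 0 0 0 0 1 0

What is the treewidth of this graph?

3

A width-3 tree decomposition is:
Bags: B1 = {1, 2, 3, 7}  B2 = {1, 2, 3, 8}  B3 = {1, 3, 4, 7}  B4 = {1, 2, 3, 6}  B5 = {1, 2, 3, 5}  B6 = {1, 2, 8, 9}
Tree: B1–B2, B1–B3, B2–B4, B1–B5, B2–B6
Every bag has size at most 4, so the width is 4 − 1 = 3 and tw(G) ≤ 3. For the lower bound, the 4 vertices {1, 2, 8, 9} are pairwise adjacent, and any tree decomposition puts a clique entirely inside one bag — forcing width ≥ 3. Therefore the treewidth is 3.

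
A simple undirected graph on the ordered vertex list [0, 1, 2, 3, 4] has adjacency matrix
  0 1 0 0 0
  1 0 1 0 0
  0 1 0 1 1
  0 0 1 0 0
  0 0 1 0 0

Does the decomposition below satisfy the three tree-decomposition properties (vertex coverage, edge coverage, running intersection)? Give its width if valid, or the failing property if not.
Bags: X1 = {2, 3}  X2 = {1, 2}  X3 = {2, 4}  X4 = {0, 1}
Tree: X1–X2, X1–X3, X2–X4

Every vertex of G appears in some bag (union = {0, 1, 2, 3, 4}); every edge is covered by a bag; and for each vertex v the set of bags containing v is connected in the bag tree. The decomposition is therefore valid. The largest bag has 2 vertices, so the width is 1.

Yes; width 1.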